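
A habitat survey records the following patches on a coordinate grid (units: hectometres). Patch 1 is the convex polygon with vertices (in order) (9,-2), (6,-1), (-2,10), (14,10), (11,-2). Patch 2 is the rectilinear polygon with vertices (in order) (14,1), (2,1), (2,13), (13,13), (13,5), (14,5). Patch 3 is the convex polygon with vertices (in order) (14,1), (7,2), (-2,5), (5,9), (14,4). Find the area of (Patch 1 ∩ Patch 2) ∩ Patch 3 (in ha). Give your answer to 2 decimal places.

The region (Patch 1 ∩ Patch 2) ∩ Patch 3 is the polygon with vertices (2,7.286), (5,9), (12.683,4.732), (11.828,1.31), (7,2), (2.8,3.4), (2,4.5).
By the shoelace formula its area is 52.10.

52.10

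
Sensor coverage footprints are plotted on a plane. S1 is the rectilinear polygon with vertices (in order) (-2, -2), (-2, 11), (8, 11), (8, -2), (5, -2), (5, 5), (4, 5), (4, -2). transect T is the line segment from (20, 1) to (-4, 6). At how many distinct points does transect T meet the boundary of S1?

The segment meets the boundary at (-2,5.583), (4,4.333), (5,4.125), (8,3.5).

4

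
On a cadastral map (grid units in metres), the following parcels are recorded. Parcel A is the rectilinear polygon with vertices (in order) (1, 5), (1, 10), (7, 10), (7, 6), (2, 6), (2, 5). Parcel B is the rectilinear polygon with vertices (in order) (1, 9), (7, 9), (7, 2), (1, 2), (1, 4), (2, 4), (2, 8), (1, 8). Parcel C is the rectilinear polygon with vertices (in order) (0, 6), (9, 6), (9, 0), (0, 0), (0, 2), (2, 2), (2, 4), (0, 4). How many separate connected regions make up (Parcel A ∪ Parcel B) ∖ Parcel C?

(Parcel A ∪ Parcel B) ∖ Parcel C splits into 2 disjoint pieces (area 24, area 2).

2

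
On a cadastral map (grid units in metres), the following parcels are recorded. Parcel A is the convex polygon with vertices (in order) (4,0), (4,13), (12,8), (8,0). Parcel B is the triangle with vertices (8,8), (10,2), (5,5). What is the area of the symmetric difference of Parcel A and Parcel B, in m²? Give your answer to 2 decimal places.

56.74

|Parcel A| = 68, |Parcel B| = 12, |Parcel A∩Parcel B| = 11.6308.
|Parcel A △ Parcel B| = |Parcel A| + |Parcel B| − 2·|Parcel A∩Parcel B| = 68 + 12 − 23.2615 = 56.74.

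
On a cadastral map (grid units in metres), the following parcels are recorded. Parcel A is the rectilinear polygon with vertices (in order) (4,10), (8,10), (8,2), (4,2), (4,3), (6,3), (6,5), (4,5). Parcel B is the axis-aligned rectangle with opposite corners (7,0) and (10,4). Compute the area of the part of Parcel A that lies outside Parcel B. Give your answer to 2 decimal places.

26.00

|Parcel A| = 28, |Parcel A∩Parcel B| = 2.
|Parcel A ∖ Parcel B| = |Parcel A| − |Parcel A∩Parcel B| = 28 − 2 = 26.00.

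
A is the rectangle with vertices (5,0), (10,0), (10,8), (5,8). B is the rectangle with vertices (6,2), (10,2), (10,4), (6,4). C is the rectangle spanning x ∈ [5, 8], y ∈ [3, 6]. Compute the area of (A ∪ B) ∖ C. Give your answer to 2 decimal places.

31.00

|A ∪ B| = 40.
|(A ∪ B) ∩ C| = 9.
|(A ∪ B) ∖ C| = 40 − 9 = 31.00.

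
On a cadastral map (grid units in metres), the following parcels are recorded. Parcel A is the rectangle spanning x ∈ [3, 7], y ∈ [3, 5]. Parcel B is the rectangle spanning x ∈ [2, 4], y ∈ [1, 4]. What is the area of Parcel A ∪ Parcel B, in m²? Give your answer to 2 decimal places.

By inclusion–exclusion:
Individual areas: |Parcel A| = 8, |Parcel B| = 6.
|Parcel A∩Parcel B|: x∈[3,4], y∈[3,4] → 1·1 = 1.
|Parcel A ∪ Parcel B| = 14 − 1 = 13.00.

13.00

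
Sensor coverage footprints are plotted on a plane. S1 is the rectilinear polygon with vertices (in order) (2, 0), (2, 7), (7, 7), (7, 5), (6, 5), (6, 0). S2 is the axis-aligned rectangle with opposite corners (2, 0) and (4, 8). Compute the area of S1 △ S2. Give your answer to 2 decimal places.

18.00

|S1| = 30, |S2| = 16, |S1∩S2| = 14.
|S1 △ S2| = |S1| + |S2| − 2·|S1∩S2| = 30 + 16 − 28 = 18.00.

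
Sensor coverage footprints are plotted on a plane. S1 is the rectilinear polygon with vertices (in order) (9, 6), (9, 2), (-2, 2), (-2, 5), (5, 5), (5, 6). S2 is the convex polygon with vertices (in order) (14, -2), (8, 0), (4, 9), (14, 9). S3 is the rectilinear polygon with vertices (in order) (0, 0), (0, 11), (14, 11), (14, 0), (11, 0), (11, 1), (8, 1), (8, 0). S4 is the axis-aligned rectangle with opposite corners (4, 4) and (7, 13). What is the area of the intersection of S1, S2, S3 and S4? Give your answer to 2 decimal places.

The intersection is the polygon with vertices (5.333,6), (7,6), (7,4), (6.222,4).
By the shoelace formula its area is 2.44.

2.44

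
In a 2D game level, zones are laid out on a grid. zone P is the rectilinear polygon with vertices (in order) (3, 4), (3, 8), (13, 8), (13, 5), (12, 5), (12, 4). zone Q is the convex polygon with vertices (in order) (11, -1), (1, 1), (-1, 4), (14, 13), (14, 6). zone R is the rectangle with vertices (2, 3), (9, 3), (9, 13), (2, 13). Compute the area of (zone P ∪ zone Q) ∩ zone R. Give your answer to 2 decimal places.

36.43

The region (zone P ∪ zone Q) ∩ zone R is the polygon with vertices (5.667,8), (9,10), (9,3), (2,3), (2,5.8), (3,6.4), (3,8).
By the shoelace formula its area is 36.43.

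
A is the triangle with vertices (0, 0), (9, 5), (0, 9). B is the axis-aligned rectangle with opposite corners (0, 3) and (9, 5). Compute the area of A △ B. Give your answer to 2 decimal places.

29.70

|A| = 40.5, |B| = 18, |A∩B| = 14.4.
|A △ B| = |A| + |B| − 2·|A∩B| = 40.5 + 18 − 28.8 = 29.70.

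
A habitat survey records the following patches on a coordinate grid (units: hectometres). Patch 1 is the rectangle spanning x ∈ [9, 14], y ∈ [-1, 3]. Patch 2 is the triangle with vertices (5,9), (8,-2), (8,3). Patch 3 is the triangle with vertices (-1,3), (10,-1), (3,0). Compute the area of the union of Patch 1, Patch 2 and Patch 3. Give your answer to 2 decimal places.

By inclusion–exclusion:
Individual areas: |Patch 1| = 20, |Patch 2| = 7.5, |Patch 3| = 8.5.
|Patch 1∩Patch 2| = 0.
|Patch 1∩Patch 3| = 0.1104.
|Patch 2∩Patch 3| = 0.2171.
|Patch 1∩Patch 2∩Patch 3| = 0.
|Patch 1 ∪ Patch 2 ∪ Patch 3| = 36 − 0.3275 + 0 = 35.67.

35.67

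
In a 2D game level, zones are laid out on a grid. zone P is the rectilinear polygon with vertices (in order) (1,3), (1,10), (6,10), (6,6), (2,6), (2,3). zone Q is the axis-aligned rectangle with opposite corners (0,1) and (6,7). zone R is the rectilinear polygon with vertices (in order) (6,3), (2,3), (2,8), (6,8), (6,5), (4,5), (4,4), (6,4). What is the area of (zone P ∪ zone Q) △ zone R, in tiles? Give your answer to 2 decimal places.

|zone P ∪ zone Q| = 51.
|(zone P ∪ zone Q) ∩ zone R| = 18.
|(zone P ∪ zone Q) △ zone R| = 51 + 18 − 36 = 33.00.

33.00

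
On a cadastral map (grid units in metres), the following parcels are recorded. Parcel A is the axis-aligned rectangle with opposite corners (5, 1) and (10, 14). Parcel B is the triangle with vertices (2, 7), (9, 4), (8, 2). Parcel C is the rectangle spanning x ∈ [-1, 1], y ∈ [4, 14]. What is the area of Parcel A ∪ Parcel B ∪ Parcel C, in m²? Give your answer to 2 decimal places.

By inclusion–exclusion:
Individual areas: |Parcel A| = 65, |Parcel B| = 8.5, |Parcel C| = 20.
|Parcel A∩Parcel B| = 6.6786.
|Parcel A∩Parcel C| = 0 (no overlap).
|Parcel B∩Parcel C| = 0.
|Parcel A∩Parcel B∩Parcel C| = 0.
|Parcel A ∪ Parcel B ∪ Parcel C| = 93.5 − 6.6786 + 0 = 86.82.

86.82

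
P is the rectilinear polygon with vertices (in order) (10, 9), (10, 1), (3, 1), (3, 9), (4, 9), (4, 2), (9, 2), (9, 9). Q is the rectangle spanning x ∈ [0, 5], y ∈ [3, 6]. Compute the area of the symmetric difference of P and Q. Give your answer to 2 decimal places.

|P| = 21, |Q| = 15, |P∩Q| = 3.
|P △ Q| = |P| + |Q| − 2·|P∩Q| = 21 + 15 − 6 = 30.00.

30.00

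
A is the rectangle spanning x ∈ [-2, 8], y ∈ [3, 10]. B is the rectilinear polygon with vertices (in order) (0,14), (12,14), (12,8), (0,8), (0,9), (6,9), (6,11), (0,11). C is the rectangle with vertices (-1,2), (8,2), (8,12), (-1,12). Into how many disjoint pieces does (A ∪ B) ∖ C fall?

(A ∪ B) ∖ C splits into 2 disjoint pieces (area 7, area 40).

2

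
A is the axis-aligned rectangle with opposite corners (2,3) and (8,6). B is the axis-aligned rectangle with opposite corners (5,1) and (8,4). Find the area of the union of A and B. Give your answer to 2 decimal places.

24.00

By inclusion–exclusion:
Individual areas: |A| = 18, |B| = 9.
|A∩B|: x∈[5,8], y∈[3,4] → 3·1 = 3.
|A ∪ B| = 27 − 3 = 24.00.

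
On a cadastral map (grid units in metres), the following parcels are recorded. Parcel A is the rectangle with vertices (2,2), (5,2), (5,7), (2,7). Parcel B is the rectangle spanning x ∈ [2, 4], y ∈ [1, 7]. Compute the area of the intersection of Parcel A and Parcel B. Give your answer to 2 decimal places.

|Parcel A∩Parcel B|: x∈[2,4], y∈[2,7] → 2·5 = 10.

10.00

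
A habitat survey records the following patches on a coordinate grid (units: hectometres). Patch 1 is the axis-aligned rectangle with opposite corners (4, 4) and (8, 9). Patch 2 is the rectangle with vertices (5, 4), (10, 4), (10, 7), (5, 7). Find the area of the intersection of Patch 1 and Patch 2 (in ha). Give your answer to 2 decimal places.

9.00

|Patch 1∩Patch 2|: x∈[5,8], y∈[4,7] → 3·3 = 9.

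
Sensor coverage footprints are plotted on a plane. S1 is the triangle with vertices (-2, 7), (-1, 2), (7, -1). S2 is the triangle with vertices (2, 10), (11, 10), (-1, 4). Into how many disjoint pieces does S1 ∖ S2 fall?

S1 ∖ S2 is a single connected region.

1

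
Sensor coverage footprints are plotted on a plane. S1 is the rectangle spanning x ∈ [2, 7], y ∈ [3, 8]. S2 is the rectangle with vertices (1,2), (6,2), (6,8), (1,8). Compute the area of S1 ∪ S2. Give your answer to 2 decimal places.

35.00

By inclusion–exclusion:
Individual areas: |S1| = 25, |S2| = 30.
|S1∩S2|: x∈[2,6], y∈[3,8] → 4·5 = 20.
|S1 ∪ S2| = 55 − 20 = 35.00.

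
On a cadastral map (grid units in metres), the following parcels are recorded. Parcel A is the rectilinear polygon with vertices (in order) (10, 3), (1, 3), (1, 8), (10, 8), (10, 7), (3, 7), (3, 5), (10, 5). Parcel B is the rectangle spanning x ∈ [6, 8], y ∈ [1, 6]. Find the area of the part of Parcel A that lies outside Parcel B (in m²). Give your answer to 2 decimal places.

|Parcel A| = 31, |Parcel A∩Parcel B| = 4.
|Parcel A ∖ Parcel B| = |Parcel A| − |Parcel A∩Parcel B| = 31 − 4 = 27.00.

27.00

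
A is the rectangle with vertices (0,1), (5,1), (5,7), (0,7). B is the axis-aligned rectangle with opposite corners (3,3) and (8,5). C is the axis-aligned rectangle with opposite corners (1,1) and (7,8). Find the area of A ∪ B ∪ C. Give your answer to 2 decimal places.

50.00

By inclusion–exclusion:
Individual areas: |A| = 30, |B| = 10, |C| = 42.
|A∩B|: x∈[3,5], y∈[3,5] → 2·2 = 4.
|A∩C|: x∈[1,5], y∈[1,7] → 4·6 = 24.
|B∩C|: x∈[3,7], y∈[3,5] → 4·2 = 8.
|A∩B∩C| = 4.
|A ∪ B ∪ C| = 82 − 36 + 4 = 50.00.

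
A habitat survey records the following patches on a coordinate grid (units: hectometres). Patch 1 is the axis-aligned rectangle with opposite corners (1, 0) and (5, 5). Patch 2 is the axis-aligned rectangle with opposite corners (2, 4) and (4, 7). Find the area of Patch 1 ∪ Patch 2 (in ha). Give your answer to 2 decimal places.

24.00

By inclusion–exclusion:
Individual areas: |Patch 1| = 20, |Patch 2| = 6.
|Patch 1∩Patch 2|: x∈[2,4], y∈[4,5] → 2·1 = 2.
|Patch 1 ∪ Patch 2| = 26 − 2 = 24.00.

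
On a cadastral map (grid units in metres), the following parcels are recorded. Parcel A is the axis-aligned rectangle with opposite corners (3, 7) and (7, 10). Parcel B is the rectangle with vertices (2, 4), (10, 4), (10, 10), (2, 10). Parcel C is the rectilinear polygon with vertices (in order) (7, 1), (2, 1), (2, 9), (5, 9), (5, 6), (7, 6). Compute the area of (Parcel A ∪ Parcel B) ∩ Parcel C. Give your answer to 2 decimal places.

19.00

The region (Parcel A ∪ Parcel B) ∩ Parcel C is the polygon with vertices (2,4), (2,9), (5,9), (5,6), (7,6), (7,4).
By the shoelace formula its area is 19.00.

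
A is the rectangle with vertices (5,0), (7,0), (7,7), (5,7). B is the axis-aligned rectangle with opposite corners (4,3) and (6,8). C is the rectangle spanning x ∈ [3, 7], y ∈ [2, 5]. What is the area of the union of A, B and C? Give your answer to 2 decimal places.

By inclusion–exclusion:
Individual areas: |A| = 14, |B| = 10, |C| = 12.
|A∩B|: x∈[5,6], y∈[3,7] → 1·4 = 4.
|A∩C|: x∈[5,7], y∈[2,5] → 2·3 = 6.
|B∩C|: x∈[4,6], y∈[3,5] → 2·2 = 4.
|A∩B∩C| = 2.
|A ∪ B ∪ C| = 36 − 14 + 2 = 24.00.

24.00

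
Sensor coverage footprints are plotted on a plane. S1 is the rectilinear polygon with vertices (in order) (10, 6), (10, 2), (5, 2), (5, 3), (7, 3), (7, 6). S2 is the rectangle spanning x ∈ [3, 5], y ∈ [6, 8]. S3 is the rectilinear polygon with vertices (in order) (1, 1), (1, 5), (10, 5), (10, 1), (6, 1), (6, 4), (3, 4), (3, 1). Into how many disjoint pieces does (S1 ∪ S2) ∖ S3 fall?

(S1 ∪ S2) ∖ S3 splits into 3 disjoint pieces (area 1, area 3, area 4).

3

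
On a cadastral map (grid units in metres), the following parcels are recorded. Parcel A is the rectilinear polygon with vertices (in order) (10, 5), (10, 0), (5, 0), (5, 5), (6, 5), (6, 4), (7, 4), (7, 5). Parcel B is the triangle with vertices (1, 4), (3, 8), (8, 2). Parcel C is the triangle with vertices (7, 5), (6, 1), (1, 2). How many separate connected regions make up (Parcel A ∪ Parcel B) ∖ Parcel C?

2

(Parcel A ∪ Parcel B) ∖ Parcel C splits into 2 disjoint pieces (area 18.975, area 11.9545).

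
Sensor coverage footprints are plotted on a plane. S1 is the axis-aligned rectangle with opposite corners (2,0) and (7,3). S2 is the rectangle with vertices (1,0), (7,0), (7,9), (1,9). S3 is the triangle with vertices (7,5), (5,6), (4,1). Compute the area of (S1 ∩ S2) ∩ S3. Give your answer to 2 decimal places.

1.10

The region (S1 ∩ S2) ∩ S3 is the polygon with vertices (5.5,3), (4,1), (4.4,3).
By the shoelace formula its area is 1.10.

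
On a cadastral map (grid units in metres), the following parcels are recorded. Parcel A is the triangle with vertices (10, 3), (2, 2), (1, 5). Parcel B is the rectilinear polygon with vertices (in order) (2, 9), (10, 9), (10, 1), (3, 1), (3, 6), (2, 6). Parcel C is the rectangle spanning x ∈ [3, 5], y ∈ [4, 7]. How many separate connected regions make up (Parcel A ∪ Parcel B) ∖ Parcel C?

(Parcel A ∪ Parcel B) ∖ Parcel C is a single connected region.

1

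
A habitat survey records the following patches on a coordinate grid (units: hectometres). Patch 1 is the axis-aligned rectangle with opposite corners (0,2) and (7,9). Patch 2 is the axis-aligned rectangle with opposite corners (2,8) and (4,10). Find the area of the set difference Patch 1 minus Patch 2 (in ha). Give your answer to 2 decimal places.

47.00

|Patch 1∩Patch 2|: x∈[2,4], y∈[8,9] → 2·1 = 2.
|Patch 1| = 49.
|Patch 1 ∖ Patch 2| = |Patch 1| − |Patch 1∩Patch 2| = 49 − 2 = 47.00.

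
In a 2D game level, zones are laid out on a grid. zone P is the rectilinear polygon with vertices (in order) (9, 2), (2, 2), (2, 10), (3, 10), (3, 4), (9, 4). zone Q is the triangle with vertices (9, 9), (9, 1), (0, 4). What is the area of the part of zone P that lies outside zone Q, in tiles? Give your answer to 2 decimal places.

|zone P| = 20, |zone P∩zone Q| = 12.7222.
|zone P ∖ zone Q| = |zone P| − |zone P∩zone Q| = 20 − 12.7222 = 7.28.

7.28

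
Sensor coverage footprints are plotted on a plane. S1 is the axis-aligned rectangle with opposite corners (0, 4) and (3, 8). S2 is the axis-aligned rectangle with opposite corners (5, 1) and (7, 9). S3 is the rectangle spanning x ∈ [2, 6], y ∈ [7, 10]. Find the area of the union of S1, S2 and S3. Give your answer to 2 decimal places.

By inclusion–exclusion:
Individual areas: |S1| = 12, |S2| = 16, |S3| = 12.
|S1∩S2| = 0 (no overlap).
|S1∩S3|: x∈[2,3], y∈[7,8] → 1·1 = 1.
|S2∩S3|: x∈[5,6], y∈[7,9] → 1·2 = 2.
|S1∩S2∩S3| = 0.
|S1 ∪ S2 ∪ S3| = 40 − 3 + 0 = 37.00.

37.00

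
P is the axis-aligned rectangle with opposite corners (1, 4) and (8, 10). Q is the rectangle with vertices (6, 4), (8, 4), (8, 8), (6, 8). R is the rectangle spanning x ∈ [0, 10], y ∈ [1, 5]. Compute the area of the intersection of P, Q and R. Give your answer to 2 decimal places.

2.00

The intersection is the polygon with vertices (6,4), (6,5), (8,5), (8,4).
By the shoelace formula its area is 2.00.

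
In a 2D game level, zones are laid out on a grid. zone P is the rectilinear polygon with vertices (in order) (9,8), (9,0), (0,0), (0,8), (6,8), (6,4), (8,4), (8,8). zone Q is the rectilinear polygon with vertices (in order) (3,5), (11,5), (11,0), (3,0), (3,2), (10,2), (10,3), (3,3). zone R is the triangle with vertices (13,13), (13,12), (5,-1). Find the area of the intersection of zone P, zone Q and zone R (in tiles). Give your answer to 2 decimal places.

0.60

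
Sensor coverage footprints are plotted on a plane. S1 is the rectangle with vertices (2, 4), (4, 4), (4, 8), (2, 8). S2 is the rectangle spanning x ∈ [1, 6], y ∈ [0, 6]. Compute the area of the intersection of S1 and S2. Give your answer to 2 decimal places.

|S1∩S2|: x∈[2,4], y∈[4,6] → 2·2 = 4.

4.00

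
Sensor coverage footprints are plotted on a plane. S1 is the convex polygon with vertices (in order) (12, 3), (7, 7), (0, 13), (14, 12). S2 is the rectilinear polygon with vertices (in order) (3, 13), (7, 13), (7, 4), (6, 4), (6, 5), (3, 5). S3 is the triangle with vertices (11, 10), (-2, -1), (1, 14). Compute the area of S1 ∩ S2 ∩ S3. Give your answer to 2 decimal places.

14.48

The intersection is the polygon with vertices (3,12.786), (4.261,12.696), (7,11.6), (7,7), (3,10.429).
By the shoelace formula its area is 14.48.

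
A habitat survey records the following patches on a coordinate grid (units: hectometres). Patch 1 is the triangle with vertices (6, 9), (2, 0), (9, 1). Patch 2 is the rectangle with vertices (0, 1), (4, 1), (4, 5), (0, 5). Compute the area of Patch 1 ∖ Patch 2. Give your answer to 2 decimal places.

26.78

|Patch 1| = 29.5, |Patch 1∩Patch 2| = 2.7222.
|Patch 1 ∖ Patch 2| = |Patch 1| − |Patch 1∩Patch 2| = 29.5 − 2.7222 = 26.78.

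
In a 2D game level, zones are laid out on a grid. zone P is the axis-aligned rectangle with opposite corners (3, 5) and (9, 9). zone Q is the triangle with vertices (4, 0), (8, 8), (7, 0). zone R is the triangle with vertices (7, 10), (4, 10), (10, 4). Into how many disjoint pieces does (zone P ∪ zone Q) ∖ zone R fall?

2

(zone P ∪ zone Q) ∖ zone R splits into 2 disjoint pieces (area 26.3125, area 2.25).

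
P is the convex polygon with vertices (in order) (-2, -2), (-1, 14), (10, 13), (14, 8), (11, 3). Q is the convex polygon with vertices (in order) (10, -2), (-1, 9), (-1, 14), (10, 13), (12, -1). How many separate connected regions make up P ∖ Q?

P ∖ Q splits into 2 disjoint pieces (area 48.5, area 15.4808).

2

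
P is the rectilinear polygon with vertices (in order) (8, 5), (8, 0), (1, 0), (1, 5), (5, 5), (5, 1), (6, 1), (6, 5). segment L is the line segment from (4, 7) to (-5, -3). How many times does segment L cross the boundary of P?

2

The segment meets the boundary at (1,3.667), (2.2,5).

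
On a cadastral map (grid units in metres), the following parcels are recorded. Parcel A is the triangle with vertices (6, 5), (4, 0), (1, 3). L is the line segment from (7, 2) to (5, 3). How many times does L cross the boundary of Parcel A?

The segment meets the boundary at (5.167,2.917).

1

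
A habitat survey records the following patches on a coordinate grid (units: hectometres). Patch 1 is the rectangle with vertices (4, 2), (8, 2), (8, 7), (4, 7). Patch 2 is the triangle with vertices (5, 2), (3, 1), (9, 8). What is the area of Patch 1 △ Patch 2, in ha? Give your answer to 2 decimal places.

17.50

|Patch 1| = 20, |Patch 2| = 4, |Patch 1∩Patch 2| = 3.25.
|Patch 1 △ Patch 2| = |Patch 1| + |Patch 2| − 2·|Patch 1∩Patch 2| = 20 + 4 − 6.5 = 17.50.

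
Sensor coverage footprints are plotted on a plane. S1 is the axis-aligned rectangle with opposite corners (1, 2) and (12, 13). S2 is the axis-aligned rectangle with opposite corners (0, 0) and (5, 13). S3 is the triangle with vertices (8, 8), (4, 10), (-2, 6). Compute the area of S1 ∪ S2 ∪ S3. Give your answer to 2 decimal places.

By inclusion–exclusion:
Individual areas: |S1| = 121, |S2| = 65, |S3| = 14.
|S1∩S2|: x∈[1,5], y∈[2,13] → 4·11 = 44.
|S1∩S3| = 11.9.
|S2∩S3| = 9.9167.
|S1∩S2∩S3| = 8.75.
|S1 ∪ S2 ∪ S3| = 200 − 65.8167 + 8.75 = 142.93.

142.93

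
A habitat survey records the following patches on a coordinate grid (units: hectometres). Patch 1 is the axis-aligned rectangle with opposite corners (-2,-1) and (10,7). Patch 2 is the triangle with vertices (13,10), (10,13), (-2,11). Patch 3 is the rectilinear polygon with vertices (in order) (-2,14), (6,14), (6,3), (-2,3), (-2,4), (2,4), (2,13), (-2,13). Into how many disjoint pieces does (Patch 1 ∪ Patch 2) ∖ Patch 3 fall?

(Patch 1 ∪ Patch 2) ∖ Patch 3 splits into 4 disjoint pieces (area 64, area 12, area 13.5333, area 1.8667).

4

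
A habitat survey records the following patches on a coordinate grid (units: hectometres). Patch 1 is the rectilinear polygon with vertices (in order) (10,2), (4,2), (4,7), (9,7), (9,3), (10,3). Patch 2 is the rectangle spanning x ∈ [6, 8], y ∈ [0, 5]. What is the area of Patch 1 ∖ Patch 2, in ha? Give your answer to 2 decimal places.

20.00

|Patch 1| = 26, |Patch 1∩Patch 2| = 6.
|Patch 1 ∖ Patch 2| = |Patch 1| − |Patch 1∩Patch 2| = 26 − 6 = 20.00.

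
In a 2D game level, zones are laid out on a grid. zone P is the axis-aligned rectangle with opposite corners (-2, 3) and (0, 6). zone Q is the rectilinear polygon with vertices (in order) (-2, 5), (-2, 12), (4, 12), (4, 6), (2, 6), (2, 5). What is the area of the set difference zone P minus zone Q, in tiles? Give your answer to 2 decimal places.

4.00

|zone P| = 6, |zone P∩zone Q| = 2.
|zone P ∖ zone Q| = |zone P| − |zone P∩zone Q| = 6 − 2 = 4.00.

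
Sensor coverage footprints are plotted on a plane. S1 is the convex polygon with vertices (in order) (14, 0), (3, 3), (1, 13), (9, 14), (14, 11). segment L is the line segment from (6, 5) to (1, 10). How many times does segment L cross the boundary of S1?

1

The segment meets the boundary at (1.75,9.25).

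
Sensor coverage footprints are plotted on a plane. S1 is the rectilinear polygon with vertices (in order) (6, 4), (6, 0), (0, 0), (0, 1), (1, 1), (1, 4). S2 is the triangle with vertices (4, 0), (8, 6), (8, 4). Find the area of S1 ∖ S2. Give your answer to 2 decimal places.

20.00

|S1| = 21, |S1∩S2| = 1.
|S1 ∖ S2| = |S1| − |S1∩S2| = 21 − 1 = 20.00.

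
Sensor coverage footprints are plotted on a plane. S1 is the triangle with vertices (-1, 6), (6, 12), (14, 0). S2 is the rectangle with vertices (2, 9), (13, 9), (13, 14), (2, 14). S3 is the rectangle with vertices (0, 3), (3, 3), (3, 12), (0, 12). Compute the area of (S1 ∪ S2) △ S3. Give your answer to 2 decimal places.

115.11

|S1 ∪ S2| = 112.75.
|(S1 ∪ S2) ∩ S3| = 12.3214.
|(S1 ∪ S2) △ S3| = 112.75 + 27 − 24.6429 = 115.11.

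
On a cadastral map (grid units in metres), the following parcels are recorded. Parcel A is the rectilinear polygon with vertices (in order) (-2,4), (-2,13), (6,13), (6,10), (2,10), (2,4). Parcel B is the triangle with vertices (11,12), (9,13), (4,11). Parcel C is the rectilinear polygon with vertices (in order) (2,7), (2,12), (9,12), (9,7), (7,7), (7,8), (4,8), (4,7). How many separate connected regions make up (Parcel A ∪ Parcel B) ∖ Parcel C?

2

(Parcel A ∪ Parcel B) ∖ Parcel C splits into 2 disjoint pieces (area 40, area 2.5357).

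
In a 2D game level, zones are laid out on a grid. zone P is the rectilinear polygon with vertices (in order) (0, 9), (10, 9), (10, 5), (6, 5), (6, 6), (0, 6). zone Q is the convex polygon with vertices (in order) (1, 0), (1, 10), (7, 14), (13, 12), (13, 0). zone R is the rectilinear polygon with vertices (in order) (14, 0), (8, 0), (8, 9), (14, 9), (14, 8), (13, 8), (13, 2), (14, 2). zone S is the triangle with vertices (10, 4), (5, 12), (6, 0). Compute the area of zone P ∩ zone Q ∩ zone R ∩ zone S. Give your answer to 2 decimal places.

The intersection is the polygon with vertices (8,5), (8,7.2), (9.375,5).
By the shoelace formula its area is 1.51.

1.51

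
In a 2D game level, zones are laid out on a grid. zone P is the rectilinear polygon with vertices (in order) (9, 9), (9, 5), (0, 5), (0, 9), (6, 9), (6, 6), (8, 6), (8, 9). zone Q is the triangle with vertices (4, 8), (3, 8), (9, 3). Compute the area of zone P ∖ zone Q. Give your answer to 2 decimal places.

27.90

|zone P| = 30, |zone P∩zone Q| = 2.1.
|zone P ∖ zone Q| = |zone P| − |zone P∩zone Q| = 30 − 2.1 = 27.90.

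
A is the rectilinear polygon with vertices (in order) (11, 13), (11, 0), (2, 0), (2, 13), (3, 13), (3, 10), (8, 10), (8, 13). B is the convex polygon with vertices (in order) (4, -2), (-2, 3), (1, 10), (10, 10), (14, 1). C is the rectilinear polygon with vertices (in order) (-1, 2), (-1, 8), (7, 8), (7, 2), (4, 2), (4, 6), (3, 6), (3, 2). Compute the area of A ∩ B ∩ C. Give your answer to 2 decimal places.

The intersection is the polygon with vertices (2,8), (7,8), (7,2), (4,2), (4,6), (3,6), (3,2), (2,2).
By the shoelace formula its area is 26.00.

26.00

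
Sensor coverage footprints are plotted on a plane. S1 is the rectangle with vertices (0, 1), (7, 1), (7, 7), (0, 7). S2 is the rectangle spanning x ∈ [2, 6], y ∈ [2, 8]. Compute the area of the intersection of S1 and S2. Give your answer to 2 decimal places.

|S1∩S2|: x∈[2,6], y∈[2,7] → 4·5 = 20.

20.00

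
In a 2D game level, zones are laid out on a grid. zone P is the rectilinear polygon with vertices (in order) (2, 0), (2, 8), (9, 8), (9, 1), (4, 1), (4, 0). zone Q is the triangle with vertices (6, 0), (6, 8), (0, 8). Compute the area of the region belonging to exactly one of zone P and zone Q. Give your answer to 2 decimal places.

33.08

|zone P| = 51, |zone Q| = 24, |zone P∩zone Q| = 20.9583.
|zone P △ zone Q| = |zone P| + |zone Q| − 2·|zone P∩zone Q| = 51 + 24 − 41.9167 = 33.08.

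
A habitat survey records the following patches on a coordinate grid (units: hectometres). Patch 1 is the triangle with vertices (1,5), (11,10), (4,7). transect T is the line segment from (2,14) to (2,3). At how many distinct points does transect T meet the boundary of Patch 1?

2

The segment meets the boundary at (2,5.5), (2,5.667).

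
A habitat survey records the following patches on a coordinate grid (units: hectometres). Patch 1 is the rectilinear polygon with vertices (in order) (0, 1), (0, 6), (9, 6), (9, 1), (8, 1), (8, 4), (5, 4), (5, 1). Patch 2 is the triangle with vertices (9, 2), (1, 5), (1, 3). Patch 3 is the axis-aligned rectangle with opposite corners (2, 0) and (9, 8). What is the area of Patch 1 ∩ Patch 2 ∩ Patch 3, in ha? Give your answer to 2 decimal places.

4.25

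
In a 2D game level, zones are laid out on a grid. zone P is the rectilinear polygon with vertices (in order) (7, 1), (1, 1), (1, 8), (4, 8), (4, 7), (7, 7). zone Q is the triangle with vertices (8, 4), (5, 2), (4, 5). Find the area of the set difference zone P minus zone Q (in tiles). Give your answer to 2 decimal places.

33.96

|zone P| = 39, |zone P∩zone Q| = 5.0417.
|zone P ∖ zone Q| = |zone P| − |zone P∩zone Q| = 39 − 5.0417 = 33.96.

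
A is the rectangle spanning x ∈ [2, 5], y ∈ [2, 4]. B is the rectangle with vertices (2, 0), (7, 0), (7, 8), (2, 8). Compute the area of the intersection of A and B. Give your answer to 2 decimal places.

6.00

|A∩B|: x∈[2,5], y∈[2,4] → 3·2 = 6.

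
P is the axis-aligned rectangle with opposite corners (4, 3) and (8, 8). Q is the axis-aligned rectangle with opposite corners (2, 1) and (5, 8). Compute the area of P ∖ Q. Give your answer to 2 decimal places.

|P∩Q|: x∈[4,5], y∈[3,8] → 1·5 = 5.
|P| = 20.
|P ∖ Q| = |P| − |P∩Q| = 20 − 5 = 15.00.

15.00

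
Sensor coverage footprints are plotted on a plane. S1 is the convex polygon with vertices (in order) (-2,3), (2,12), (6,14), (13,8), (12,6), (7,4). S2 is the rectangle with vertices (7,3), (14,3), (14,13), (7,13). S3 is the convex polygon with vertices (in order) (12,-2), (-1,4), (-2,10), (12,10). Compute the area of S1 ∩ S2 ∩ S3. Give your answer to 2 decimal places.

24.24

The intersection is the polygon with vertices (7,4), (7,10), (10.667,10), (12,8.857), (12,6).
By the shoelace formula its area is 24.24.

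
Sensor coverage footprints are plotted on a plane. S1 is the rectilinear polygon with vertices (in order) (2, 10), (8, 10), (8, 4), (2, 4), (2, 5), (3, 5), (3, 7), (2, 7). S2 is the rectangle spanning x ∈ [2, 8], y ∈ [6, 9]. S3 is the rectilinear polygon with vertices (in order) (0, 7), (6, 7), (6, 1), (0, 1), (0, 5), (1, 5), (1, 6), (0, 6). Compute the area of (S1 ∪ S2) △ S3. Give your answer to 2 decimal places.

48.00

|S1 ∪ S2| = 35.
|(S1 ∪ S2) ∩ S3| = 11.
|(S1 ∪ S2) △ S3| = 35 + 35 − 22 = 48.00.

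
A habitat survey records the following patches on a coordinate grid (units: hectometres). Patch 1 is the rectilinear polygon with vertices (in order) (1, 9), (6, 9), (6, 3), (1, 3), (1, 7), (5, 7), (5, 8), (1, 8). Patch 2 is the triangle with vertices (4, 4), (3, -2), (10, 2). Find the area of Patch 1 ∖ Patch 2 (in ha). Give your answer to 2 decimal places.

|Patch 1| = 26, |Patch 1∩Patch 2| = 1.4167.
|Patch 1 ∖ Patch 2| = |Patch 1| − |Patch 1∩Patch 2| = 26 − 1.4167 = 24.58.

24.58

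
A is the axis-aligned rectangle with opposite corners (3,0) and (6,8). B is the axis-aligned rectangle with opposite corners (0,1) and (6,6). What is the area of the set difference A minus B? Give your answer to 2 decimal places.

|A∩B|: x∈[3,6], y∈[1,6] → 3·5 = 15.
|A| = 24.
|A ∖ B| = |A| − |A∩B| = 24 − 15 = 9.00.

9.00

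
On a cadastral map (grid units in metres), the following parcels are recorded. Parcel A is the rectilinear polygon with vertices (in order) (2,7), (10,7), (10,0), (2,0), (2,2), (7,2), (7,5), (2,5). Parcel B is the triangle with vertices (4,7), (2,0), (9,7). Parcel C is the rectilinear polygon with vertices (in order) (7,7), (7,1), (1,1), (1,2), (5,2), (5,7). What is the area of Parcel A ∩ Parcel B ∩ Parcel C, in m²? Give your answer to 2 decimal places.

5.07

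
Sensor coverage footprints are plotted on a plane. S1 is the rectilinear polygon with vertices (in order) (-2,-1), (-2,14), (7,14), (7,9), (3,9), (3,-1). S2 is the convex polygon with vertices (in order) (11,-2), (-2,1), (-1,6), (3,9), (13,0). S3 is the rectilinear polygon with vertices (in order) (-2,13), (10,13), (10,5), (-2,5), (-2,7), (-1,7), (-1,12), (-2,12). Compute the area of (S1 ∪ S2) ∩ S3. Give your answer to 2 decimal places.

59.89

|S1 ∪ S2| = 150.6154.
|(S1 ∪ S2) ∩ S3| = 59.89.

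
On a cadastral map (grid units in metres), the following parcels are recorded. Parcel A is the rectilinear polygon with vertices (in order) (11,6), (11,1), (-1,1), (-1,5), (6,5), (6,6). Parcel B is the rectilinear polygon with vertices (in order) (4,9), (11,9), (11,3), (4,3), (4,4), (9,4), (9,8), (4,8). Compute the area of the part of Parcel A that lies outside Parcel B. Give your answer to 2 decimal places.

42.00

|Parcel A| = 53, |Parcel A∩Parcel B| = 11.
|Parcel A ∖ Parcel B| = |Parcel A| − |Parcel A∩Parcel B| = 53 − 11 = 42.00.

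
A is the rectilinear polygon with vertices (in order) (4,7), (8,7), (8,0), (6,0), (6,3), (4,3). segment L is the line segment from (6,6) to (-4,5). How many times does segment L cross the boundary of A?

1

The segment meets the boundary at (4,5.8).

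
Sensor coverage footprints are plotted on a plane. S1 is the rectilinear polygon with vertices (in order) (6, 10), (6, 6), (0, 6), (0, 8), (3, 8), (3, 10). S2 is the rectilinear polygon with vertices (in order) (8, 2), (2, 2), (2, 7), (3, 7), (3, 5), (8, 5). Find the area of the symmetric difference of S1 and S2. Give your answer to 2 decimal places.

|S1| = 18, |S2| = 20, |S1∩S2| = 1.
|S1 △ S2| = |S1| + |S2| − 2·|S1∩S2| = 18 + 20 − 2 = 36.00.

36.00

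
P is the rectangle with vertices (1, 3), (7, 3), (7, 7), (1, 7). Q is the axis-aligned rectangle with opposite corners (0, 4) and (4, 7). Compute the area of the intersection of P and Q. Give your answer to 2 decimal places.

9.00

|P∩Q|: x∈[1,4], y∈[4,7] → 3·3 = 9.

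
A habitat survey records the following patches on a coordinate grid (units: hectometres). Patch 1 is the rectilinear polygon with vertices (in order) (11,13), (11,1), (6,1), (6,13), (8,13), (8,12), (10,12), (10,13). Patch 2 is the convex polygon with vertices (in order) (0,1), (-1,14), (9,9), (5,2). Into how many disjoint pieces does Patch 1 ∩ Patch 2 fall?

Patch 1 ∩ Patch 2 is a single connected region.

1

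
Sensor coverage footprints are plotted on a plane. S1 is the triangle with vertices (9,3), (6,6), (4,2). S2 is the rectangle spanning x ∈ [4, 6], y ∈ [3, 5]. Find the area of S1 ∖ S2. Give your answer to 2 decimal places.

7.00

|S1| = 9, |S1∩S2| = 2.
|S1 ∖ S2| = |S1| − |S1∩S2| = 9 − 2 = 7.00.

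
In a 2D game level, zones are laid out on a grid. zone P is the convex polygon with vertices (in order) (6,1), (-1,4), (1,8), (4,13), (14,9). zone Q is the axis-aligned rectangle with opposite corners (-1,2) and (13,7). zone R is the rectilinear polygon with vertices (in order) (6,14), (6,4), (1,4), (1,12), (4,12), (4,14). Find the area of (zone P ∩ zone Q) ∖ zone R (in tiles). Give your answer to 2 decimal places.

30.58

|zone P ∩ zone Q| = 45.5833.
|(zone P ∩ zone Q) ∩ zone R| = 15.
|(zone P ∩ zone Q) ∖ zone R| = 45.5833 − 15 = 30.58.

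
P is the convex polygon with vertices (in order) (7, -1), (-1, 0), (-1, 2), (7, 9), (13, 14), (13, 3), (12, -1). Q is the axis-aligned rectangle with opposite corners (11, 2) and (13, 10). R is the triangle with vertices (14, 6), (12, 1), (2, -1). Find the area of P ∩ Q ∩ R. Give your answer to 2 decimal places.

5.22

The intersection is the polygon with vertices (11,2), (11,4.25), (13,5.417), (13,3.5), (12.4,2).
By the shoelace formula its area is 5.22.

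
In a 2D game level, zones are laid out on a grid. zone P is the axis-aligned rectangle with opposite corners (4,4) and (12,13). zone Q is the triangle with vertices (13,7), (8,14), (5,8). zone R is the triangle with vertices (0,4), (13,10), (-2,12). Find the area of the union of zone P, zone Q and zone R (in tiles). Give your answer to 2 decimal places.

107.45

By inclusion–exclusion:
Individual areas: |zone P| = 72, |zone Q| = 25.5, |zone R| = 58.
|zone P∩zone Q| = 24.2554.
|zone P∩zone R| = 23.7949.
|zone Q∩zone R| = 13.2551.
|zone P∩zone Q∩zone R| = 13.2551.
|zone P ∪ zone Q ∪ zone R| = 155.5 − 61.3053 + 13.2551 = 107.45.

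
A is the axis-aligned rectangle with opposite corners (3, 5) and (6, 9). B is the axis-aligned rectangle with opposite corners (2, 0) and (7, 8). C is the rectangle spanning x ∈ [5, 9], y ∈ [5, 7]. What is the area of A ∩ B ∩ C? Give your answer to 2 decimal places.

The intersection is the polygon with vertices (5,5), (5,7), (6,7), (6,5).
By the shoelace formula its area is 2.00.

2.00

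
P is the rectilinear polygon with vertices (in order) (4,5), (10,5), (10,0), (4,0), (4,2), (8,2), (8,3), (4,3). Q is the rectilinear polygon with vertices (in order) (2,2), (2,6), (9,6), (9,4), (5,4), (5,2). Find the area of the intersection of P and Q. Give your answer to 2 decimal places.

6.00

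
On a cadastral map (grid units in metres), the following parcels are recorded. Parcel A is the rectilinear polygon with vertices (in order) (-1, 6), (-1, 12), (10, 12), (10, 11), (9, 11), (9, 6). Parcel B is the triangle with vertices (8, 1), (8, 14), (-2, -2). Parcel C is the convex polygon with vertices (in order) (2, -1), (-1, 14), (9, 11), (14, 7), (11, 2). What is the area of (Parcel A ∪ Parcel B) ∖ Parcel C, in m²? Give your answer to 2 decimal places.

18.11

|Parcel A ∪ Parcel B| = 107.25.
|(Parcel A ∪ Parcel B) ∩ Parcel C| = 89.1387.
|(Parcel A ∪ Parcel B) ∖ Parcel C| = 107.25 − 89.1387 = 18.11.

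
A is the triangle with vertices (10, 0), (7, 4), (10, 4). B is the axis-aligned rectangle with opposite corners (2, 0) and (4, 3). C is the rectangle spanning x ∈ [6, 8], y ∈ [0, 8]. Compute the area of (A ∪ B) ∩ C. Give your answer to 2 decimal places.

0.67

The region (A ∪ B) ∩ C is the polygon with vertices (7,4), (8,4), (8,2.667).
By the shoelace formula its area is 0.67.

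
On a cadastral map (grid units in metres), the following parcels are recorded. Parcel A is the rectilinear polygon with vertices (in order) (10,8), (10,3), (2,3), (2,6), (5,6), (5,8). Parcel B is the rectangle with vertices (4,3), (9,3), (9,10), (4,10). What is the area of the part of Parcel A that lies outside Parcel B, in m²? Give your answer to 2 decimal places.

|Parcel A| = 34, |Parcel A∩Parcel B| = 23.
|Parcel A ∖ Parcel B| = |Parcel A| − |Parcel A∩Parcel B| = 34 − 23 = 11.00.

11.00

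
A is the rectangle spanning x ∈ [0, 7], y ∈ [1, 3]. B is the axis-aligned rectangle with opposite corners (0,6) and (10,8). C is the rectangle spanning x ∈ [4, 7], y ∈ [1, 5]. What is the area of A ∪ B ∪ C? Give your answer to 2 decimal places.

40.00

By inclusion–exclusion:
Individual areas: |A| = 14, |B| = 20, |C| = 12.
|A∩B| = 0 (no overlap).
|A∩C|: x∈[4,7], y∈[1,3] → 3·2 = 6.
|B∩C| = 0 (no overlap).
|A∩B∩C| = 0.
|A ∪ B ∪ C| = 46 − 6 + 0 = 40.00.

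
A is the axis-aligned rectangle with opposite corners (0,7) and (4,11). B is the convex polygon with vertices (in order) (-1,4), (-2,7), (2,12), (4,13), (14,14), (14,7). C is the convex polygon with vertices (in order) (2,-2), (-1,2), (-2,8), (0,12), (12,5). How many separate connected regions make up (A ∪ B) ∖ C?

(A ∪ B) ∖ C splits into 2 disjoint pieces (area 65.9705, area 0.0977).

2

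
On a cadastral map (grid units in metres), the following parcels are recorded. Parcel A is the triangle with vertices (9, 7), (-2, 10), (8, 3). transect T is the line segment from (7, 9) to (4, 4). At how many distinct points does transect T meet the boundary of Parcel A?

2

The segment meets the boundary at (4.761,5.268), (6.25,7.75).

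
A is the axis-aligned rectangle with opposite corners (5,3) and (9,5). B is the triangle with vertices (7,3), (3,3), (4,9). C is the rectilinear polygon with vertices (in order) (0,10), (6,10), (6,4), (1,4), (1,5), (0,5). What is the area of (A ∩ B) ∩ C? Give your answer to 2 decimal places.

The region (A ∩ B) ∩ C is the polygon with vertices (6,5), (6,4), (5,4), (5,5).
By the shoelace formula its area is 1.00.

1.00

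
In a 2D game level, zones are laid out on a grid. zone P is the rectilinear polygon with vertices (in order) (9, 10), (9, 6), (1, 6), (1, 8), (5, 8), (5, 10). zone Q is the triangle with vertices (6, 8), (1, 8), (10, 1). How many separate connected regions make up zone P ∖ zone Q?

zone P ∖ zone Q splits into 2 disjoint pieces (area 12.8571, area 2.5714).

2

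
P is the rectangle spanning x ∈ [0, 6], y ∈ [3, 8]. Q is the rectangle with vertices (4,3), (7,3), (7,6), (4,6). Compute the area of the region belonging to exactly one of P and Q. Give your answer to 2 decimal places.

27.00

|P∩Q|: x∈[4,6], y∈[3,6] → 2·3 = 6.
|P △ Q| = |P| + |Q| − 2·|P∩Q| = 30 + 9 − 12 = 27.00.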